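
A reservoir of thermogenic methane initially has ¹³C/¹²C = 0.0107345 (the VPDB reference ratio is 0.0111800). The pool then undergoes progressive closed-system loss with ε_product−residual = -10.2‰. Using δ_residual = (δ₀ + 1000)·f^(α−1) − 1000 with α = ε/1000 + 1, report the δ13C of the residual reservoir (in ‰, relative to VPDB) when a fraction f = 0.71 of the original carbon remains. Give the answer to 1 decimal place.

δ₀ = (0.0107345/0.0111800 − 1)×1000 = (0.960152 − 1)×1000 = -39.848‰
α − 1 = ε/1000 = -0.0102
f^(α−1) = 0.71^(-0.0102) = 1.003500
δ_res = (-39.848 + 1000) × 1.003500 − 1000 = 963.512 − 1000 = -36.49‰

-36.5‰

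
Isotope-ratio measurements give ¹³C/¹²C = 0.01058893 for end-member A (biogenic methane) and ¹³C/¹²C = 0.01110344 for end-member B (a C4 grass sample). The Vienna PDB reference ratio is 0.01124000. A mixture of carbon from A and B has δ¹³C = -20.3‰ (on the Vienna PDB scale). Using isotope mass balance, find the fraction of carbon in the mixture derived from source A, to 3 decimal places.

δ_A = (0.01058893/0.01124000 − 1)×1000 = (0.942076 − 1)×1000 = -57.924‰
δ_B = (0.01110344/0.01124000 − 1)×1000 = (0.987851 − 1)×1000 = -12.149‰
f_A = (δ_mix − δ_B)/(δ_A − δ_B) = (-20.3 − (-12.149))/(-57.924 − (-12.149))
f_A = -8.151 / -45.775 = 0.1781

0.178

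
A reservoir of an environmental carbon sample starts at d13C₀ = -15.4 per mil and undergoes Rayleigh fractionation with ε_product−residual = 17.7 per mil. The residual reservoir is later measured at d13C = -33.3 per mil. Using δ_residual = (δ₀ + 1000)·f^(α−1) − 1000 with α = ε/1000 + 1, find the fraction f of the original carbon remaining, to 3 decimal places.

0.355

α − 1 = ε/1000 = 0.0177
(δ_res + 1000)/(δ₀ + 1000) = (-33.3 + 1000)/(-15.4 + 1000) = 966.7/984.6 = 0.981820
f = 0.981820^(1/0.0177) = exp(ln(0.981820)/0.0177) = exp(-0.01835/0.0177)
f = exp(-1.0366) = 0.3547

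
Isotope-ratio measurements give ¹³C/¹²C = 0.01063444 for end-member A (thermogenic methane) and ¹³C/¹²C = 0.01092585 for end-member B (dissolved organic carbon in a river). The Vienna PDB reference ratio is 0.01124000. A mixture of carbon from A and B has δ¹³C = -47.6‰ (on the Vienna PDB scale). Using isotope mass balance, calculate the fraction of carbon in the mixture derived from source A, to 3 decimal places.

0.758

δ_A = (0.01063444/0.01124000 − 1)×1000 = (0.946125 − 1)×1000 = -53.875‰
δ_B = (0.01092585/0.01124000 − 1)×1000 = (0.972051 − 1)×1000 = -27.949‰
f_A = (δ_mix − δ_B)/(δ_A − δ_B) = (-47.6 − (-27.949))/(-53.875 − (-27.949))
f_A = -19.651 / -25.926 = 0.7579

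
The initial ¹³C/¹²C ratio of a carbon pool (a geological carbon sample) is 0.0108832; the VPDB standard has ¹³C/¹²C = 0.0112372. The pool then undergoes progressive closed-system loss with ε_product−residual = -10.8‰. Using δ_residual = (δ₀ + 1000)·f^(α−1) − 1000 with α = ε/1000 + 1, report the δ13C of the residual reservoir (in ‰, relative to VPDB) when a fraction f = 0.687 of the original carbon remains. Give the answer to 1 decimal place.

-27.6‰

δ₀ = (0.0108832/0.0112372 − 1)×1000 = (0.968497 − 1)×1000 = -31.503‰
α − 1 = ε/1000 = -0.0108
f^(α−1) = 0.687^(-0.0108) = 1.004063
δ_res = (-31.503 + 1000) × 1.004063 − 1000 = 972.432 − 1000 = -27.57‰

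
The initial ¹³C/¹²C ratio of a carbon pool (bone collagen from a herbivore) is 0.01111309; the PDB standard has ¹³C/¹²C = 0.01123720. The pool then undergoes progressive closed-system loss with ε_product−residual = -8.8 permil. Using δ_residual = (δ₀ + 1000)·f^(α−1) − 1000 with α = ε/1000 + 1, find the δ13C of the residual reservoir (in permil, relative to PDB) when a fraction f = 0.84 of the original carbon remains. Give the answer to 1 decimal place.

δ₀ = (0.01111309/0.01123720 − 1)×1000 = (0.988955 − 1)×1000 = -11.045 permil
α − 1 = ε/1000 = -0.0088
f^(α−1) = 0.84^(-0.0088) = 1.001535
δ_res = (-11.045 + 1000) × 1.001535 − 1000 = 990.474 − 1000 = -9.53 permil

-9.5 permil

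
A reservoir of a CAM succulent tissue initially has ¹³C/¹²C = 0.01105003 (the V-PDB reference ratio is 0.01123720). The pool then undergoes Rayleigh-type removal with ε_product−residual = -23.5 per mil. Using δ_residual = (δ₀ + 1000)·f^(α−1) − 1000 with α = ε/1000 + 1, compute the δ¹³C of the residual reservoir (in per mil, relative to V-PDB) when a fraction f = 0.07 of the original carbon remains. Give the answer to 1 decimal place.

46.8 per mil

δ₀ = (0.01105003/0.01123720 − 1)×1000 = (0.983344 − 1)×1000 = -16.656 per mil
α − 1 = ε/1000 = -0.0235
f^(α−1) = 0.07^(-0.0235) = 1.064487
δ_res = (-16.656 + 1000) × 1.064487 − 1000 = 1046.756 − 1000 = 46.76 per mil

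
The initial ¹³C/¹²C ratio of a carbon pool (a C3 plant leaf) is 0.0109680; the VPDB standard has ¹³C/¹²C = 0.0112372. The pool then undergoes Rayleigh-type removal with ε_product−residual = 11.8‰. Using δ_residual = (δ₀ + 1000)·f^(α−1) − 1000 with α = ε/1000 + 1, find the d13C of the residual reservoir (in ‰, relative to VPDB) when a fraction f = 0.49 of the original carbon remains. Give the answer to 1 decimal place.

δ₀ = (0.0109680/0.0112372 − 1)×1000 = (0.976044 − 1)×1000 = -23.956‰
α − 1 = ε/1000 = 0.0118
f^(α−1) = 0.49^(0.0118) = 0.991618
δ_res = (-23.956 + 1000) × 0.991618 − 1000 = 967.862 − 1000 = -32.14‰

-32.1‰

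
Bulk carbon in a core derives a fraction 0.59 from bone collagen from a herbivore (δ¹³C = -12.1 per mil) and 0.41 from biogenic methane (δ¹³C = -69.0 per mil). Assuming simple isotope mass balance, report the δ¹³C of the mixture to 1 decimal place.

δ_mix = f_A·δ_A + f_B·δ_B
δ_mix = 0.59 × (-12.1) + 0.41 × (-69.0)
δ_mix = -7.14 + -28.29 = -35.43 per mil

-35.4 per mil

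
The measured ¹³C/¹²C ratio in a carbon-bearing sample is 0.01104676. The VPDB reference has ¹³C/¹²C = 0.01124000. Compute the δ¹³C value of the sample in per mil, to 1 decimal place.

δ¹³C = (R_sample / R_standard − 1) × 1000
R_sample / R_standard = 0.01104676 / 0.01124000 = 0.982808
δ¹³C = (0.982808 − 1) × 1000 = -17.19 per mil

-17.2 per mil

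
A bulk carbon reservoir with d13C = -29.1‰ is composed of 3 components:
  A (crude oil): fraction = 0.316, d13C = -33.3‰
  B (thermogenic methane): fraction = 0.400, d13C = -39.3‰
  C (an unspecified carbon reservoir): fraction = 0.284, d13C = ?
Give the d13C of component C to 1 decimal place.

-10.1‰

Isotope mass balance: δ_bulk = Σ fᵢ·δᵢ.
-29.1 = 0.316×(-33.3) + 0.400×(-39.3) + 0.284×δ_C
0.284·δ_C = -29.1 − (-26.243) = -2.857
δ_C = -2.857 / 0.284 = -10.06‰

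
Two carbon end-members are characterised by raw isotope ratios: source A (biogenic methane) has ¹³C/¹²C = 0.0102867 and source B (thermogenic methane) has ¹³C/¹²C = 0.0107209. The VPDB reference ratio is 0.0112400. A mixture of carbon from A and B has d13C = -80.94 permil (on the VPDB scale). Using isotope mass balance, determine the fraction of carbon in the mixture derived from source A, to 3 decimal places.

0.900

δ_A = (0.0102867/0.0112400 − 1)×1000 = (0.915187 − 1)×1000 = -84.813 permil
δ_B = (0.0107209/0.0112400 − 1)×1000 = (0.953817 − 1)×1000 = -46.183 permil
f_A = (δ_mix − δ_B)/(δ_A − δ_B) = (-80.94 − (-46.183))/(-84.813 − (-46.183))
f_A = -34.757 / -38.630 = 0.8997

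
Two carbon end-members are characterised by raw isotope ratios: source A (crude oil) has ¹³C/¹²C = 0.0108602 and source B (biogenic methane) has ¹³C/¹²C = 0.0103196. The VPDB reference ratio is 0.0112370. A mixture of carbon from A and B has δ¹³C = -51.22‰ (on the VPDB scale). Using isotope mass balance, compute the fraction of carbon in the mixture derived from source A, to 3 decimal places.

δ_A = (0.0108602/0.0112370 − 1)×1000 = (0.966468 − 1)×1000 = -33.532‰
δ_B = (0.0103196/0.0112370 − 1)×1000 = (0.918359 − 1)×1000 = -81.641‰
f_A = (δ_mix − δ_B)/(δ_A − δ_B) = (-51.22 − (-81.641))/(-33.532 − (-81.641))
f_A = 30.421 / 48.109 = 0.6323

0.632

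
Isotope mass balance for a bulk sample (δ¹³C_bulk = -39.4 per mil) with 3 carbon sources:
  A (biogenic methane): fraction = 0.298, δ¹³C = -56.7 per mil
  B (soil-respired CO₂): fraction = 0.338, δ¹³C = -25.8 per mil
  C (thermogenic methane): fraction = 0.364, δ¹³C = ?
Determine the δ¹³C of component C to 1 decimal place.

Isotope mass balance: δ_bulk = Σ fᵢ·δᵢ.
-39.4 = 0.298×(-56.7) + 0.338×(-25.8) + 0.364×δ_C
0.364·δ_C = -39.4 − (-25.617) = -13.783
δ_C = -13.783 / 0.364 = -37.87 per mil

-37.9 per mil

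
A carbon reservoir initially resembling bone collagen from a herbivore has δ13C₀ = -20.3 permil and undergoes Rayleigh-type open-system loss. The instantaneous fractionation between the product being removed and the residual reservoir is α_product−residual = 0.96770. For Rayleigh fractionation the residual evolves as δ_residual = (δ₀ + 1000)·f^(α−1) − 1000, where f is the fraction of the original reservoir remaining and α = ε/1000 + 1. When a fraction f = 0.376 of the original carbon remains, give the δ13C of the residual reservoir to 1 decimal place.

Rayleigh residual: δ_res = (δ₀ + 1000)·f^(α−1) − 1000
α − 1 = -0.03230
f^(α−1) = 0.376^(-0.03230) = 1.032099
δ_res = (-20.3 + 1000) × 1.032099 − 1000 = 1011.148 − 1000 = 11.15 permil

11.1 permil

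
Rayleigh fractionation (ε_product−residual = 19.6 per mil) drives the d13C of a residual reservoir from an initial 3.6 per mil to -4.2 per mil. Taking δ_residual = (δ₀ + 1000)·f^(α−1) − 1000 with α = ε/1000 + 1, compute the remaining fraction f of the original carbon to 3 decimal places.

0.672

α − 1 = ε/1000 = 0.0196
(δ_res + 1000)/(δ₀ + 1000) = (-4.2 + 1000)/(3.6 + 1000) = 995.8/1003.6 = 0.992228
f = 0.992228^(1/0.0196) = exp(ln(0.992228)/0.0196) = exp(-0.00780/0.0196)
f = exp(-0.3981) = 0.6716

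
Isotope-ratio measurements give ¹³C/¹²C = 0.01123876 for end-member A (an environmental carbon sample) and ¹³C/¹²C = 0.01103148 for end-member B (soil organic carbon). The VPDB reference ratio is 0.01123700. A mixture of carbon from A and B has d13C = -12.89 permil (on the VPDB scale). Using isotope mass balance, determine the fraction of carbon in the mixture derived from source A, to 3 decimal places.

0.293

δ_A = (0.01123876/0.01123700 − 1)×1000 = (1.000157 − 1)×1000 = 0.157 permil
δ_B = (0.01103148/0.01123700 − 1)×1000 = (0.981710 − 1)×1000 = -18.290 permil
f_A = (δ_mix − δ_B)/(δ_A − δ_B) = (-12.89 − (-18.290))/(0.157 − (-18.290))
f_A = 5.400 / 18.446 = 0.2927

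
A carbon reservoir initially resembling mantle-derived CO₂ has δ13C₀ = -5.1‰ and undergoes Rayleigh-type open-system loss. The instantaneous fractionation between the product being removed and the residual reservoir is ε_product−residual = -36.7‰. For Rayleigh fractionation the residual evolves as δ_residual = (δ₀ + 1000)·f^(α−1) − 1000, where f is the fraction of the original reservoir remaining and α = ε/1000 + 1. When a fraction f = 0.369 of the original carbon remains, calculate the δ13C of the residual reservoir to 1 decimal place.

32.0‰

Rayleigh residual: δ_res = (δ₀ + 1000)·f^(α−1) − 1000
α = ε/1000 + 1 = 0.96330, so α − 1 = -0.03670
f^(α−1) = 0.369^(-0.03670) = 1.037266
δ_res = (-5.1 + 1000) × 1.037266 − 1000 = 1031.976 − 1000 = 31.98‰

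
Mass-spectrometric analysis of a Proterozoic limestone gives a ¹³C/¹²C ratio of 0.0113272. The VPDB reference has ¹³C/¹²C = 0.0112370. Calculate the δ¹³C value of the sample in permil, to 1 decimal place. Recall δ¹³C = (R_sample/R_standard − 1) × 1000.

δ¹³C = (R_sample / R_standard − 1) × 1000
R_sample / R_standard = 0.0113272 / 0.0112370 = 1.008027
δ¹³C = (1.008027 − 1) × 1000 = 8.03 permil

8.0 permil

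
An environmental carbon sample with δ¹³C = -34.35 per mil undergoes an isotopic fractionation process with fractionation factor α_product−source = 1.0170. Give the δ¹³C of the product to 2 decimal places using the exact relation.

-17.93 per mil

δ_product = (δ_source + 1000)·α − 1000
δ_product = (-34.35 + 1000) × 1.0170 − 1000
δ_product = 982.066 − 1000 = -17.934 per mil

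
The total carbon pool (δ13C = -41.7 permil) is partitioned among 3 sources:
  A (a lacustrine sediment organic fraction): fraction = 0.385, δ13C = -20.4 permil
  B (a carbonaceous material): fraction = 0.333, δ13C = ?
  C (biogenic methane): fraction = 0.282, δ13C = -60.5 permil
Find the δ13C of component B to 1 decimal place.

Isotope mass balance: δ_bulk = Σ fᵢ·δᵢ.
-41.7 = 0.385×(-20.4) + 0.333×δ_B + 0.282×(-60.5)
0.333·δ_B = -41.7 − (-24.915) = -16.785
δ_B = -16.785 / 0.333 = -50.41 permil

-50.4 permil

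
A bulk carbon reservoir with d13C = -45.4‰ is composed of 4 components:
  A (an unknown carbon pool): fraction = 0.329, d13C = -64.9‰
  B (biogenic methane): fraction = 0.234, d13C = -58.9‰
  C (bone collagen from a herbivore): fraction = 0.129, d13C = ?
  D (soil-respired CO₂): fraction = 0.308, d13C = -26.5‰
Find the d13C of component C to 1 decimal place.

Isotope mass balance: δ_bulk = Σ fᵢ·δᵢ.
-45.4 = 0.329×(-64.9) + 0.234×(-58.9) + 0.129×δ_C + 0.308×(-26.5)
0.129·δ_C = -45.4 − (-43.297) = -2.103
δ_C = -2.103 / 0.129 = -16.30‰

-16.3‰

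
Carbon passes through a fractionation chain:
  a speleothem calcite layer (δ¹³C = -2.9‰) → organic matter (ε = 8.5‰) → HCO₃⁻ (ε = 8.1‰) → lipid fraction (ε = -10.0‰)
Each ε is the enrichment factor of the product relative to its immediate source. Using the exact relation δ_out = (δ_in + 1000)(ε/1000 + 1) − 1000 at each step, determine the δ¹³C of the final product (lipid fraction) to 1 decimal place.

step 1: δ = (-2.90 + 1000)·(8.5/1000 + 1) − 1000 = 5.58‰
step 2: δ = (5.58 + 1000)·(8.1/1000 + 1) − 1000 = 13.72‰
step 3: δ = (13.72 + 1000)·(-10.0/1000 + 1) − 1000 = 3.58‰

3.6‰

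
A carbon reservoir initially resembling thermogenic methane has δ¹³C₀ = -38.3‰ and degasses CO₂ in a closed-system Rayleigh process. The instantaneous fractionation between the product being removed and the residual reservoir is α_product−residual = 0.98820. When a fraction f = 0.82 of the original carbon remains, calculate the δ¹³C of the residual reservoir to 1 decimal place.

Rayleigh residual: δ_res = (δ₀ + 1000)·f^(α−1) − 1000
α − 1 = -0.01180
f^(α−1) = 0.82^(-0.01180) = 1.002344
δ_res = (-38.3 + 1000) × 1.002344 − 1000 = 963.955 − 1000 = -36.05‰

-36.0‰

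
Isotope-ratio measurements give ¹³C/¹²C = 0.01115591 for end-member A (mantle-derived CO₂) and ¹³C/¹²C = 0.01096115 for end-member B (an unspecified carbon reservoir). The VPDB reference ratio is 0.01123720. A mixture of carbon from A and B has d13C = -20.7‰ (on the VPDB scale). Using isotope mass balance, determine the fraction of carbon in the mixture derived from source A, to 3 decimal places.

δ_A = (0.01115591/0.01123720 − 1)×1000 = (0.992766 − 1)×1000 = -7.234‰
δ_B = (0.01096115/0.01123720 − 1)×1000 = (0.975434 − 1)×1000 = -24.566‰
f_A = (δ_mix − δ_B)/(δ_A − δ_B) = (-20.7 − (-24.566))/(-7.234 − (-24.566))
f_A = 3.866 / 17.332 = 0.2230

0.223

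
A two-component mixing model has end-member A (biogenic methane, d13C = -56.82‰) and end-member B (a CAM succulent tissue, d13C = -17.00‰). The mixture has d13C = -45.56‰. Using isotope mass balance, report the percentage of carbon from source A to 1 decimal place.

71.7%

δ_mix = f_A·δ_A + (1 − f_A)·δ_B  ⇒  f_A = (δ_mix − δ_B)/(δ_A − δ_B)
f_A = (-45.56 − (-17.00)) / (-56.82 − (-17.00))
f_A = -28.56 / -39.82 = 0.7172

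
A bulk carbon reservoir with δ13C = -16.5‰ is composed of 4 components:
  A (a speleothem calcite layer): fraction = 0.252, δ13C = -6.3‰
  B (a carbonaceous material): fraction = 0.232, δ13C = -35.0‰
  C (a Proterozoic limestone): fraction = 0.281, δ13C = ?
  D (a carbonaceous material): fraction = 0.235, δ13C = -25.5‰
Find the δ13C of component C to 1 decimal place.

-2.8‰

Isotope mass balance: δ_bulk = Σ fᵢ·δᵢ.
-16.5 = 0.252×(-6.3) + 0.232×(-35.0) + 0.281×δ_C + 0.235×(-25.5)
0.281·δ_C = -16.5 − (-15.700) = -0.800
δ_C = -0.800 / 0.281 = -2.85‰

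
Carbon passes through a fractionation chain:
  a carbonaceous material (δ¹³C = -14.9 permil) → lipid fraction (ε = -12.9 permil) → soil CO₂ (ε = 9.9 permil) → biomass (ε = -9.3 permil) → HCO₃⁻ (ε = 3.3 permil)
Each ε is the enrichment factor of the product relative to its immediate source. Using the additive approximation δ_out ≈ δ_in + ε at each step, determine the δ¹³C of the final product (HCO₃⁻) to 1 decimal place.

-23.9 permil

step 1: δ ≈ -14.9 + (-12.9) = -27.8 permil
step 2: δ ≈ -27.8 + (9.9) = -17.9 permil
step 3: δ ≈ -17.9 + (-9.3) = -27.2 permil
step 4: δ ≈ -27.2 + (3.3) = -23.9 permil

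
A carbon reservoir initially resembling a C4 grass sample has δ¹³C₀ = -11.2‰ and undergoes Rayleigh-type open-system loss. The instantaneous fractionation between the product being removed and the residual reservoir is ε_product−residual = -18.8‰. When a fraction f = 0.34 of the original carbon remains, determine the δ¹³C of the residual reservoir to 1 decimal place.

Rayleigh residual: δ_res = (δ₀ + 1000)·f^(α−1) − 1000
α = ε/1000 + 1 = 0.98120, so α − 1 = -0.01880
f^(α−1) = 0.34^(-0.01880) = 1.020489
δ_res = (-11.2 + 1000) × 1.020489 − 1000 = 1009.059 − 1000 = 9.06‰

9.1‰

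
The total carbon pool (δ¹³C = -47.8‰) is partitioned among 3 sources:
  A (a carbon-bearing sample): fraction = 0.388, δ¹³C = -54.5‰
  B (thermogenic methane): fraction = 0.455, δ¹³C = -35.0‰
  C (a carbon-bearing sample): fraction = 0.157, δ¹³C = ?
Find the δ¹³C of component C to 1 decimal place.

Isotope mass balance: δ_bulk = Σ fᵢ·δᵢ.
-47.8 = 0.388×(-54.5) + 0.455×(-35.0) + 0.157×δ_C
0.157·δ_C = -47.8 − (-37.071) = -10.729
δ_C = -10.729 / 0.157 = -68.34‰

-68.3‰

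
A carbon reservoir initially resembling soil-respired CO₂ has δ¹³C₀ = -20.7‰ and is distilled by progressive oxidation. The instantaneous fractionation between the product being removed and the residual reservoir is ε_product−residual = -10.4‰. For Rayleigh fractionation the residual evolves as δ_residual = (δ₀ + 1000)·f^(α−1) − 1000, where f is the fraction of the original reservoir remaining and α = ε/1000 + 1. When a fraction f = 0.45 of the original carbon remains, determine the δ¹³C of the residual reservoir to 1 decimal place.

-12.5‰

Rayleigh residual: δ_res = (δ₀ + 1000)·f^(α−1) − 1000
α = ε/1000 + 1 = 0.98960, so α − 1 = -0.01040
f^(α−1) = 0.45^(-0.01040) = 1.008339
δ_res = (-20.7 + 1000) × 1.008339 − 1000 = 987.466 − 1000 = -12.53‰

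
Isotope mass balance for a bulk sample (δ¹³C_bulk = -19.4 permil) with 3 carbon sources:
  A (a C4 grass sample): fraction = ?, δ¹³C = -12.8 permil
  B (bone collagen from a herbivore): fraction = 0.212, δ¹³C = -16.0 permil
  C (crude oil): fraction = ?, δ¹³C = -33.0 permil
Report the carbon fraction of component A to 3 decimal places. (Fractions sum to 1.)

0.495

Let f_A and f_C be the unknown fractions; fractions sum to 1 so f_A + f_C = 0.788.
Mass balance: Σ fᵢ·δᵢ = δ_bulk ⇒ f_A·(-12.8) + f_C·(-33.0) = -19.4 − (-3.392) = -16.008
Substitute f_C = 0.788 − f_A:
f_A·(-12.8 − -33.0) = -16.008 − 0.788×(-33.0) = 9.996
f_A = 9.996 / 20.2 = 0.4949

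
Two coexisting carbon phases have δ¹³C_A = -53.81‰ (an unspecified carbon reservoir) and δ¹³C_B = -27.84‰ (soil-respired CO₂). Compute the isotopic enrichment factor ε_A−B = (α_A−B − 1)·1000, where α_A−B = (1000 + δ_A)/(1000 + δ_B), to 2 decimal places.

α_A−B = (1000 + -53.81) / (1000 + -27.84) = 946.19 / 972.16 = 0.973286
ε_A−B = (0.973286 − 1) × 1000 = -26.714‰
(The approximation ε ≈ δ_A − δ_B would give -25.97‰.)

-26.71‰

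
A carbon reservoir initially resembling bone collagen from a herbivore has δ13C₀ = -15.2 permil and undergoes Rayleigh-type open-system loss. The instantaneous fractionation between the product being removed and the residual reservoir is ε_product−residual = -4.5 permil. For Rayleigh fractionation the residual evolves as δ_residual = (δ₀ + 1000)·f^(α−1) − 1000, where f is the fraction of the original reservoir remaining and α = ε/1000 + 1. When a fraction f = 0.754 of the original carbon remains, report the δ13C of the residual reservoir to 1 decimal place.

Rayleigh residual: δ_res = (δ₀ + 1000)·f^(α−1) − 1000
α = ε/1000 + 1 = 0.99550, so α − 1 = -0.00450
f^(α−1) = 0.754^(-0.00450) = 1.001271
δ_res = (-15.2 + 1000) × 1.001271 − 1000 = 986.052 − 1000 = -13.95 permil

-13.9 permil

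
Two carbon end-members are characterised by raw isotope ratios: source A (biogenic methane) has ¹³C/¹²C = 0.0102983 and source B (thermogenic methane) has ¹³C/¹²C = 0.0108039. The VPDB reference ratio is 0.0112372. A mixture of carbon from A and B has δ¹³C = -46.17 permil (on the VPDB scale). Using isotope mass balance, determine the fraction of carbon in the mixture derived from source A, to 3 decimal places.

0.169

δ_A = (0.0102983/0.0112372 − 1)×1000 = (0.916447 − 1)×1000 = -83.553 permil
δ_B = (0.0108039/0.0112372 − 1)×1000 = (0.961441 − 1)×1000 = -38.559 permil
f_A = (δ_mix − δ_B)/(δ_A − δ_B) = (-46.17 − (-38.559))/(-83.553 − (-38.559))
f_A = -7.611 / -44.993 = 0.1691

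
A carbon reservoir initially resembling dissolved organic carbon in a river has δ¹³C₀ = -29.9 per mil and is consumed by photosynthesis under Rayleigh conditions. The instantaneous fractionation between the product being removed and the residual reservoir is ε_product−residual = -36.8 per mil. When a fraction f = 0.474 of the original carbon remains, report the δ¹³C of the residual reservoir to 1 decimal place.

Rayleigh residual: δ_res = (δ₀ + 1000)·f^(α−1) − 1000
α = ε/1000 + 1 = 0.96320, so α − 1 = -0.03680
f^(α−1) = 0.474^(-0.03680) = 1.027854
δ_res = (-29.9 + 1000) × 1.027854 − 1000 = 997.121 − 1000 = -2.88 per mil

-2.9 per mil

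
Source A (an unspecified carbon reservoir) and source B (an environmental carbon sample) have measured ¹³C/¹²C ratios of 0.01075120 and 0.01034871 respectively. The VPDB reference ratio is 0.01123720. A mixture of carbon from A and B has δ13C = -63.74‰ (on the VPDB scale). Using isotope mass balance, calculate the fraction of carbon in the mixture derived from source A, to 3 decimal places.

0.428

δ_A = (0.01075120/0.01123720 − 1)×1000 = (0.956751 − 1)×1000 = -43.249‰
δ_B = (0.01034871/0.01123720 − 1)×1000 = (0.920933 − 1)×1000 = -79.067‰
f_A = (δ_mix − δ_B)/(δ_A − δ_B) = (-63.74 − (-79.067))/(-43.249 − (-79.067))
f_A = 15.327 / 35.818 = 0.4279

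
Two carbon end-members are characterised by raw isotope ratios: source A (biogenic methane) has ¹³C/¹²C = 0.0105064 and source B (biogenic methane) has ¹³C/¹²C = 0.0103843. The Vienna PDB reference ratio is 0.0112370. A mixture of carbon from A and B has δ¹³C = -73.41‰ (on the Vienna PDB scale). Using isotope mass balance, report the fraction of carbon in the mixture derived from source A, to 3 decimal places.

0.228

δ_A = (0.0105064/0.0112370 − 1)×1000 = (0.934983 − 1)×1000 = -65.017‰
δ_B = (0.0103843/0.0112370 − 1)×1000 = (0.924117 − 1)×1000 = -75.883‰
f_A = (δ_mix − δ_B)/(δ_A − δ_B) = (-73.41 − (-75.883))/(-65.017 − (-75.883))
f_A = 2.473 / 10.866 = 0.2276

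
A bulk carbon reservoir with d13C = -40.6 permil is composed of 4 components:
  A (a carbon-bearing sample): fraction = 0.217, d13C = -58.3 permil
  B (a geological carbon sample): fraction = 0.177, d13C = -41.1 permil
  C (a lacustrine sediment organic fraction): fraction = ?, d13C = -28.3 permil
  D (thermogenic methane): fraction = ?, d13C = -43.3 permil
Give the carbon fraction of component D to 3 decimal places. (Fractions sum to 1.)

Let f_D and f_C be the unknown fractions; fractions sum to 1 so f_D + f_C = 0.606.
Mass balance: Σ fᵢ·δᵢ = δ_bulk ⇒ f_D·(-43.3) + f_C·(-28.3) = -40.6 − (-19.926) = -20.674
Substitute f_C = 0.606 − f_D:
f_D·(-43.3 − -28.3) = -20.674 − 0.606×(-28.3) = -3.524
f_D = -3.524 / -15.0 = 0.2350

0.235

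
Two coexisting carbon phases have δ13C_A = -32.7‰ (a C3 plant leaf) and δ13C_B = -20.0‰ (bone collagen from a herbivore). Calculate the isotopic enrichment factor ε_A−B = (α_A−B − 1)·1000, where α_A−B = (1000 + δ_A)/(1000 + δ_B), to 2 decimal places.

-12.96‰

α_A−B = (1000 + -32.7) / (1000 + -20.0) = 967.3 / 980.0 = 0.987041
ε_A−B = (0.987041 − 1) × 1000 = -12.959‰
(The approximation ε ≈ δ_A − δ_B would give -12.7‰.)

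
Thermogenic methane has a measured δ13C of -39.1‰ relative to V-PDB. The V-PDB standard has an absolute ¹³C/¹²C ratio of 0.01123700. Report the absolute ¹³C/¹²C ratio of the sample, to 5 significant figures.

R_sample = R_standard × (δ13C/1000 + 1)
R_sample = 0.01123700 × (-39.1/1000 + 1) = 0.01123700 × 0.960900
R_sample = 0.0107976

0.010798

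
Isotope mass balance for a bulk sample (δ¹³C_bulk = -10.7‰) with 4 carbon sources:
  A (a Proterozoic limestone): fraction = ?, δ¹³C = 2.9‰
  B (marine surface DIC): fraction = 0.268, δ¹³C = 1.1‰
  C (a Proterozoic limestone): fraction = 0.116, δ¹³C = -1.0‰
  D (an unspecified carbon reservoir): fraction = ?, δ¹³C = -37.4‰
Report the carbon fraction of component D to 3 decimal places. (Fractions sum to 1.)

0.314

Let f_D and f_A be the unknown fractions; fractions sum to 1 so f_D + f_A = 0.616.
Mass balance: Σ fᵢ·δᵢ = δ_bulk ⇒ f_D·(-37.4) + f_A·(2.9) = -10.7 − (0.179) = -10.879
Substitute f_A = 0.616 − f_D:
f_D·(-37.4 − 2.9) = -10.879 − 0.616×(2.9) = -12.665
f_D = -12.665 / -40.3 = 0.3143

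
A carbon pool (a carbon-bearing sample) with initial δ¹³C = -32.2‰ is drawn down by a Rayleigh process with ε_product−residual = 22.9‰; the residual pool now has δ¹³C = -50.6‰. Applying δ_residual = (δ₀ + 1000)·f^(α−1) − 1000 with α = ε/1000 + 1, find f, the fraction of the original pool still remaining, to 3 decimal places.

α − 1 = ε/1000 = 0.0229
(δ_res + 1000)/(δ₀ + 1000) = (-50.6 + 1000)/(-32.2 + 1000) = 949.4/967.8 = 0.980988
f = 0.980988^(1/0.0229) = exp(ln(0.980988)/0.0229) = exp(-0.01920/0.0229)
f = exp(-0.8382) = 0.4325

0.432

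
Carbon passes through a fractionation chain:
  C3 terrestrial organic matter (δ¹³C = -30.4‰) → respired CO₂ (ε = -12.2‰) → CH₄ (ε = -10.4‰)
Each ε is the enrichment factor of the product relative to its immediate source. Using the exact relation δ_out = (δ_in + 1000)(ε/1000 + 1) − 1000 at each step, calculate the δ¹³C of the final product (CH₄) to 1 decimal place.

-52.2‰

step 1: δ = (-30.40 + 1000)·(-12.2/1000 + 1) − 1000 = -42.23‰
step 2: δ = (-42.23 + 1000)·(-10.4/1000 + 1) − 1000 = -52.19‰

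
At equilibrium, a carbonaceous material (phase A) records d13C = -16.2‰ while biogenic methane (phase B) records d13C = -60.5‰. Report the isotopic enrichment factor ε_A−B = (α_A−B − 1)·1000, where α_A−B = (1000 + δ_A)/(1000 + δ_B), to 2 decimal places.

α_A−B = (1000 + -16.2) / (1000 + -60.5) = 983.8 / 939.5 = 1.047153
ε_A−B = (1.047153 − 1) × 1000 = 47.153‰
(The approximation ε ≈ δ_A − δ_B would give 44.3‰.)

47.15‰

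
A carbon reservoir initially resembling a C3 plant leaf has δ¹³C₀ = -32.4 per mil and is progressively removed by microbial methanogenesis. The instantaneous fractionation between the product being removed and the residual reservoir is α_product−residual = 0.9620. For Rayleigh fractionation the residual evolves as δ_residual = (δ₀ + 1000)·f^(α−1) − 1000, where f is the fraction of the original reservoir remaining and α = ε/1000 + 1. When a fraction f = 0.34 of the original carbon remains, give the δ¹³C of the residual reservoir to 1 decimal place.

Rayleigh residual: δ_res = (δ₀ + 1000)·f^(α−1) − 1000
α − 1 = -0.03800
f^(α−1) = 0.34^(-0.03800) = 1.041847
δ_res = (-32.4 + 1000) × 1.041847 − 1000 = 1008.091 − 1000 = 8.09 per mil

8.1 per mil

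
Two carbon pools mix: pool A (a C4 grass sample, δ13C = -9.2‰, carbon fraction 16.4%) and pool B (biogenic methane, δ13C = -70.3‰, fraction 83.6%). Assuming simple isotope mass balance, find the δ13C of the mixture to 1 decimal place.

δ_mix = f_A·δ_A + f_B·δ_B
δ_mix = 0.164 × (-9.2) + 0.836 × (-70.3)
δ_mix = -1.51 + -58.77 = -60.28‰

-60.3‰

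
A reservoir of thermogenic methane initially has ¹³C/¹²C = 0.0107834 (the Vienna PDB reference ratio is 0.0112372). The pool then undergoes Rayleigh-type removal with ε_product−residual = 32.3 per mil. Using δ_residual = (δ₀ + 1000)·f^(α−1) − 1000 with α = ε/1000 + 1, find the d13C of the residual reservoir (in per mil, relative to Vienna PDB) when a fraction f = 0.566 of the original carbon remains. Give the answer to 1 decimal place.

δ₀ = (0.0107834/0.0112372 − 1)×1000 = (0.959616 − 1)×1000 = -40.384 per mil
α − 1 = ε/1000 = 0.0323
f^(α−1) = 0.566^(0.0323) = 0.981784
δ_res = (-40.384 + 1000) × 0.981784 − 1000 = 942.136 − 1000 = -57.86 per mil

-57.9 per mil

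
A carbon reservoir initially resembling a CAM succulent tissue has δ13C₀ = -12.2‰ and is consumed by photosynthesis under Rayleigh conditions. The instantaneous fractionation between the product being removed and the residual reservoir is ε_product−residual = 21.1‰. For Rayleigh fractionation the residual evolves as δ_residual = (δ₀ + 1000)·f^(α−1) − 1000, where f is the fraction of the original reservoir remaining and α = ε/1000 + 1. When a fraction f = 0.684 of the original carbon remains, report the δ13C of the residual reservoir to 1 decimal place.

-20.1‰

Rayleigh residual: δ_res = (δ₀ + 1000)·f^(α−1) − 1000
α = ε/1000 + 1 = 1.02110, so α − 1 = 0.02110
f^(α−1) = 0.684^(0.02110) = 0.992018
δ_res = (-12.2 + 1000) × 0.992018 − 1000 = 979.916 − 1000 = -20.08‰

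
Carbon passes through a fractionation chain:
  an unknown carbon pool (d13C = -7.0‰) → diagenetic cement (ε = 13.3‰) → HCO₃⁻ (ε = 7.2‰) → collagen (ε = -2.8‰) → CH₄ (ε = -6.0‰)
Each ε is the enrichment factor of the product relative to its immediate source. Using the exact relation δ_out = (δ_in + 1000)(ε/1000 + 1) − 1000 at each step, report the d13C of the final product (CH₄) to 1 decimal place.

step 1: δ = (-7.00 + 1000)·(13.3/1000 + 1) − 1000 = 6.21‰
step 2: δ = (6.21 + 1000)·(7.2/1000 + 1) − 1000 = 13.45‰
step 3: δ = (13.45 + 1000)·(-2.8/1000 + 1) − 1000 = 10.61‰
step 4: δ = (10.61 + 1000)·(-6.0/1000 + 1) − 1000 = 4.55‰

4.6‰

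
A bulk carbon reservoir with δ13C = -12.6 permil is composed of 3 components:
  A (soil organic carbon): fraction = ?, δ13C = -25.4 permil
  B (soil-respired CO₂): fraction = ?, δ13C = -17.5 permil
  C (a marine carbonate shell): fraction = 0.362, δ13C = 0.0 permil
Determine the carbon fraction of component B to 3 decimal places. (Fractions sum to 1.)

0.456

Let f_B and f_A be the unknown fractions; fractions sum to 1 so f_B + f_A = 0.638.
Mass balance: Σ fᵢ·δᵢ = δ_bulk ⇒ f_B·(-17.5) + f_A·(-25.4) = -12.6 − (0.000) = -12.600
Substitute f_A = 0.638 − f_B:
f_B·(-17.5 − -25.4) = -12.600 − 0.638×(-25.4) = 3.605
f_B = 3.605 / 7.9 = 0.4564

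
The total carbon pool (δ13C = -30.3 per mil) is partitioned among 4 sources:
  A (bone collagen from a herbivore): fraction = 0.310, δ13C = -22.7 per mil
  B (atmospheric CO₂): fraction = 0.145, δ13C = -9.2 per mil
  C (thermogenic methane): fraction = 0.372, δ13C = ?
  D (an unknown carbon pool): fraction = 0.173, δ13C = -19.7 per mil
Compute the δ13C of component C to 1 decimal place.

-49.8 per mil

Isotope mass balance: δ_bulk = Σ fᵢ·δᵢ.
-30.3 = 0.310×(-22.7) + 0.145×(-9.2) + 0.372×δ_C + 0.173×(-19.7)
0.372·δ_C = -30.3 − (-11.779) = -18.521
δ_C = -18.521 / 0.372 = -49.79 per mil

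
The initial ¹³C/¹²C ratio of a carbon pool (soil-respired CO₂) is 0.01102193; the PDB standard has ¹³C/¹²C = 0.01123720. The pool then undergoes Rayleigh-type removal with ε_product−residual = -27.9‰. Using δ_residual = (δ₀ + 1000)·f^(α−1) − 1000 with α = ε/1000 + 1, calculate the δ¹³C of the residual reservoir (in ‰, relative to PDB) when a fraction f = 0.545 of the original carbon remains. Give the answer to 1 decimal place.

-2.4‰

δ₀ = (0.01102193/0.01123720 − 1)×1000 = (0.980843 − 1)×1000 = -19.157‰
α − 1 = ε/1000 = -0.0279
f^(α−1) = 0.545^(-0.0279) = 1.017079
δ_res = (-19.157 + 1000) × 1.017079 − 1000 = 997.595 − 1000 = -2.41‰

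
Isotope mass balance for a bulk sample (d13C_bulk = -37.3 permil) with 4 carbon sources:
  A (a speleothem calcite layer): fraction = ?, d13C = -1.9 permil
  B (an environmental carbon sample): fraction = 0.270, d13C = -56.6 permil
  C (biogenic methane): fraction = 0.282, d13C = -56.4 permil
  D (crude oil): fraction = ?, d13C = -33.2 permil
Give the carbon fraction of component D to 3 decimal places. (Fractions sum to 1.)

0.168

Let f_D and f_A be the unknown fractions; fractions sum to 1 so f_D + f_A = 0.448.
Mass balance: Σ fᵢ·δᵢ = δ_bulk ⇒ f_D·(-33.2) + f_A·(-1.9) = -37.3 − (-31.187) = -6.113
Substitute f_A = 0.448 − f_D:
f_D·(-33.2 − -1.9) = -6.113 − 0.448×(-1.9) = -5.262
f_D = -5.262 / -31.3 = 0.1681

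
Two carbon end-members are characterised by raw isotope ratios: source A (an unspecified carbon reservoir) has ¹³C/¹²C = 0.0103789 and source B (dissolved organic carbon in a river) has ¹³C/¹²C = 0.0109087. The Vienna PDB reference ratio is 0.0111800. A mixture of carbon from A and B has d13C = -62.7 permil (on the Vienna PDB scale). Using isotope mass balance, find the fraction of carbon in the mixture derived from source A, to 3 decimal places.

0.811

δ_A = (0.0103789/0.0111800 − 1)×1000 = (0.928345 − 1)×1000 = -71.655 permil
δ_B = (0.0109087/0.0111800 − 1)×1000 = (0.975733 − 1)×1000 = -24.267 permil
f_A = (δ_mix − δ_B)/(δ_A − δ_B) = (-62.7 − (-24.267))/(-71.655 − (-24.267))
f_A = -38.433 / -47.388 = 0.8110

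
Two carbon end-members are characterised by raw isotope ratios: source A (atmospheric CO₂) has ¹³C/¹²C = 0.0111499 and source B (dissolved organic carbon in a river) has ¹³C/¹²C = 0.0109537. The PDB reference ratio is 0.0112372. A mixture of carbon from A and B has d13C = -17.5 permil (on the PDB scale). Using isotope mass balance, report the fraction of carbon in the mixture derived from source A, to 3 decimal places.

0.443

δ_A = (0.0111499/0.0112372 − 1)×1000 = (0.992231 − 1)×1000 = -7.769 permil
δ_B = (0.0109537/0.0112372 − 1)×1000 = (0.974771 − 1)×1000 = -25.229 permil
f_A = (δ_mix − δ_B)/(δ_A − δ_B) = (-17.5 − (-25.229))/(-7.769 − (-25.229))
f_A = 7.729 / 17.460 = 0.4427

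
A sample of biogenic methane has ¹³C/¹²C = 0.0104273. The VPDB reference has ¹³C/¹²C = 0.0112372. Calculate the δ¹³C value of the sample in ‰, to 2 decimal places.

δ¹³C = (R_sample / R_standard − 1) × 1000
R_sample / R_standard = 0.0104273 / 0.0112372 = 0.927927
δ¹³C = (0.927927 − 1) × 1000 = -72.073‰

-72.07‰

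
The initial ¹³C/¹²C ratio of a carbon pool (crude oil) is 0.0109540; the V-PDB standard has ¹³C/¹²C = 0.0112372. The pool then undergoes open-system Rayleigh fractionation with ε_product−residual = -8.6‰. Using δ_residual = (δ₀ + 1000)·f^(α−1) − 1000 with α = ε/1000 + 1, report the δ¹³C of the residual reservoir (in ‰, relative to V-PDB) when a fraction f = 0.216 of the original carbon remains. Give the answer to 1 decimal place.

-12.3‰

δ₀ = (0.0109540/0.0112372 − 1)×1000 = (0.974798 − 1)×1000 = -25.202‰
α − 1 = ε/1000 = -0.0086
f^(α−1) = 0.216^(-0.0086) = 1.013267
δ_res = (-25.202 + 1000) × 1.013267 − 1000 = 987.730 − 1000 = -12.27‰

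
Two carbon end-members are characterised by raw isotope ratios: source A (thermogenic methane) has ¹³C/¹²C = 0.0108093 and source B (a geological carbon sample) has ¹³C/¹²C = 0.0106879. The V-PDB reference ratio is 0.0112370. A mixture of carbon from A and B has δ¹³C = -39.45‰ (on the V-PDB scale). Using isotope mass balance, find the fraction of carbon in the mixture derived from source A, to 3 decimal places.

δ_A = (0.0108093/0.0112370 − 1)×1000 = (0.961938 − 1)×1000 = -38.062‰
δ_B = (0.0106879/0.0112370 − 1)×1000 = (0.951135 − 1)×1000 = -48.865‰
f_A = (δ_mix − δ_B)/(δ_A − δ_B) = (-39.45 − (-48.865))/(-38.062 − (-48.865))
f_A = 9.415 / 10.804 = 0.8715

0.872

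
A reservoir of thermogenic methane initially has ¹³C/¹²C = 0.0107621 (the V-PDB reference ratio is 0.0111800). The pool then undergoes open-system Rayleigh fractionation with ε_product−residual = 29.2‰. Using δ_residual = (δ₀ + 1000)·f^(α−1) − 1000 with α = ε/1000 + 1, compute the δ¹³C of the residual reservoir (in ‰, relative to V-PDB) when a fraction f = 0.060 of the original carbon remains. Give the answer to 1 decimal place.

-113.3‰

δ₀ = (0.0107621/0.0111800 − 1)×1000 = (0.962621 − 1)×1000 = -37.379‰
α − 1 = ε/1000 = 0.0292
f^(α−1) = 0.060^(0.0292) = 0.921132
δ_res = (-37.379 + 1000) × 0.921132 − 1000 = 886.701 − 1000 = -113.30‰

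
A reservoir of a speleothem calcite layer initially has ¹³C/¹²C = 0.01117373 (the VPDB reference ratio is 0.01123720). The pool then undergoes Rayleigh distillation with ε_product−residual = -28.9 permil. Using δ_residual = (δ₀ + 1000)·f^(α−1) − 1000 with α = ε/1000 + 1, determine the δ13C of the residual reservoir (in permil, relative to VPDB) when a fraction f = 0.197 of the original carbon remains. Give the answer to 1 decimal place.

42.1 permil

δ₀ = (0.01117373/0.01123720 − 1)×1000 = (0.994352 − 1)×1000 = -5.648 permil
α − 1 = ε/1000 = -0.0289
f^(α−1) = 0.197^(-0.0289) = 1.048069
δ_res = (-5.648 + 1000) × 1.048069 − 1000 = 1042.149 − 1000 = 42.15 permil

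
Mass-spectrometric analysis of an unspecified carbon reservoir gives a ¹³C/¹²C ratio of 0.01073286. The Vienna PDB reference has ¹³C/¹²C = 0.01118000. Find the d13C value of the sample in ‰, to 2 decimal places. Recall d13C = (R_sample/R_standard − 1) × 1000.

d13C = (R_sample / R_standard − 1) × 1000
R_sample / R_standard = 0.01073286 / 0.01118000 = 0.960005
d13C = (0.960005 − 1) × 1000 = -39.995‰

-39.99‰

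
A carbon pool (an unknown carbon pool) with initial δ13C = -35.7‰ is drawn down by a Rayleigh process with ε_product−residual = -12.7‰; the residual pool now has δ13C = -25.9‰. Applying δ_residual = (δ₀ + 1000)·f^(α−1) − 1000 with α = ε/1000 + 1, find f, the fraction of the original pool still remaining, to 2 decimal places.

α − 1 = ε/1000 = -0.0127
(δ_res + 1000)/(δ₀ + 1000) = (-25.9 + 1000)/(-35.7 + 1000) = 974.1/964.3 = 1.010163
f = 1.010163^(1/-0.0127) = exp(ln(1.010163)/-0.0127) = exp(0.01011/-0.0127)
f = exp(-0.7962) = 0.4510

0.45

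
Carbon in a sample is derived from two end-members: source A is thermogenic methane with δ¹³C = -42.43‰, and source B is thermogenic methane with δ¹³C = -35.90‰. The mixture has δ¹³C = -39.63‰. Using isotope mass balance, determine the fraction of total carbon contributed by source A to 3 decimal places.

δ_mix = f_A·δ_A + (1 − f_A)·δ_B  ⇒  f_A = (δ_mix − δ_B)/(δ_A − δ_B)
f_A = (-39.63 − (-35.90)) / (-42.43 − (-35.90))
f_A = -3.73 / -6.53 = 0.5712

0.571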